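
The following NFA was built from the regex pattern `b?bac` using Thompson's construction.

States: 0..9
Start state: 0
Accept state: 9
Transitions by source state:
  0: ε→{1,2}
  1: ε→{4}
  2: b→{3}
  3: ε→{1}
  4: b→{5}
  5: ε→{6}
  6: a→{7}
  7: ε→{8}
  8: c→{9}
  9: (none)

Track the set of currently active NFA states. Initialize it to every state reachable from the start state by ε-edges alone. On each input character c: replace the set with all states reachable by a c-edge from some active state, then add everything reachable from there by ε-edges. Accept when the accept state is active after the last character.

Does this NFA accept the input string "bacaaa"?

S₀ = ε-closure({0}) = {0,1,2,4}
'b' @ 1: {1,3,4,5,6}
'a' @ 2: {7,8}
'c' @ 3: {9}  (accept∈set)
'a' @ 4: {}  — state set empty
rest 'aa' ignored (set empty)
end set {} — state 9 not in

Answer: REJECT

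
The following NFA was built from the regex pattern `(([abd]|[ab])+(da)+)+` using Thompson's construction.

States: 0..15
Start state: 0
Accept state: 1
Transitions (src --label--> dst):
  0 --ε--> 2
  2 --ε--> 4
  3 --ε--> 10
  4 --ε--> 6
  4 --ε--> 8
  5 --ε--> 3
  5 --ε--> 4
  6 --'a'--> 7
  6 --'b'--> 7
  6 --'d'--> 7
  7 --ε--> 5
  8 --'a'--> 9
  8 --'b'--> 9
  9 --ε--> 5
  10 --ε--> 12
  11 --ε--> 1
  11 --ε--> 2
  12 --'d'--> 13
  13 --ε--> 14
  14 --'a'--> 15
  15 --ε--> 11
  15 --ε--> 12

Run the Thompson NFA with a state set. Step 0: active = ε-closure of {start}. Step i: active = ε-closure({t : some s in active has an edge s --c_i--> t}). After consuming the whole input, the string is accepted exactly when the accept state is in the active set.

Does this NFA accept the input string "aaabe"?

Answer: REJECT

Steps:
start: ε-closure({0}) = {0,2,4,6,8}
'a' @ 1: {3,4,5,6,7,8,9,10,12}
'a' @ 2: {3,4,5,6,7,8,9,10,12}
'a' @ 3: {3,4,5,6,7,8,9,10,12}
'b' @ 4: {3,4,5,6,7,8,9,10,12}
'e' @ 5: {}  — dead — no transitions
final: {}; accept 1 not in set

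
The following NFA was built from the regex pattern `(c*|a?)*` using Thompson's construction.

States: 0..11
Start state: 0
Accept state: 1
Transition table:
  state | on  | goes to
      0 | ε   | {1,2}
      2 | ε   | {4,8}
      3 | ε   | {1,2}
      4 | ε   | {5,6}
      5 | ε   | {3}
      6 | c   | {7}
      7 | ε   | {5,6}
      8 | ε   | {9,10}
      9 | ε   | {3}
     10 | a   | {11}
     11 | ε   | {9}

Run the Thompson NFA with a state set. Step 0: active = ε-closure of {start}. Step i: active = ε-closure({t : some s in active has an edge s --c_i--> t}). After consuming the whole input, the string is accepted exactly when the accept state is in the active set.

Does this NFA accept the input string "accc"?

start: ε-closure({0}) = {0,1,2,3,4,5,6,8,9,10}
'a' @ 1: {1,2,3,4,5,6,8,9,10,11}  (accept∈set)
'c' @ 2: {1,2,3,4,5,6,7,8,9,10}  (accept∈set)
'c' @ 3: {1,2,3,4,5,6,7,8,9,10}  (accept∈set)
'c' @ 4: {1,2,3,4,5,6,7,8,9,10}  (accept∈set)
end set {1,2,3,4,5,6,7,8,9,10} — state 1 in

Answer: ACCEPT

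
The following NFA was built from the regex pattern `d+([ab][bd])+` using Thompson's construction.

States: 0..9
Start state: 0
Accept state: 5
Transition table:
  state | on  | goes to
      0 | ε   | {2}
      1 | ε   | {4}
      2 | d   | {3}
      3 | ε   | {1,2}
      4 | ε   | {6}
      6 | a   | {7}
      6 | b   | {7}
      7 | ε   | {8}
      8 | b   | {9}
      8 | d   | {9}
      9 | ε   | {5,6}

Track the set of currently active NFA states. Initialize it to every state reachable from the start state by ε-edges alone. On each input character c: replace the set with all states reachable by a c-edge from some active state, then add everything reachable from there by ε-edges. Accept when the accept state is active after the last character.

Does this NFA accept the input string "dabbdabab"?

Answer: ACCEPT

Steps:
S₀ = ε-closure({0}) = {0,2}
'd' @ 1: {1,2,3,4,6}
'a' @ 2: {7,8}
'b' @ 3: {5,6,9}  (accept∈set)
'b' @ 4: {7,8}
'd' @ 5: {5,6,9}  (accept∈set)
'a' @ 6: {7,8}
'b' @ 7: {5,6,9}  (accept∈set)
'a' @ 8: {7,8}
'b' @ 9: {5,6,9}  (accept∈set)
after full input: {5,6,9}  (accept=5 in)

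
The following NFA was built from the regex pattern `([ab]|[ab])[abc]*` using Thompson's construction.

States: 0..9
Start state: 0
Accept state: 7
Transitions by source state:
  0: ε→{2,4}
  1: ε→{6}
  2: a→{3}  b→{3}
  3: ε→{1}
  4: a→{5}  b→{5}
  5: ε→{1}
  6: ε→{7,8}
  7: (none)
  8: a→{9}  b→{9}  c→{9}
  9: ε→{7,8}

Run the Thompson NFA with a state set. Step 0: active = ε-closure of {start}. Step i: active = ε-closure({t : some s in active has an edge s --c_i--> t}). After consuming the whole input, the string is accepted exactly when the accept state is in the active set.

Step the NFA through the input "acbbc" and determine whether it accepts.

initial (ε-close {0}): {0,2,4}
'a' @ 1: {1,3,5,6,7,8}  (accept∈set)
'c' @ 2: {7,8,9}  (accept∈set)
'b' @ 3: {7,8,9}  (accept∈set)
'b' @ 4: {7,8,9}  (accept∈set)
'c' @ 5: {7,8,9}  (accept∈set)
end set {7,8,9} — state 7 in

Answer: ACCEPT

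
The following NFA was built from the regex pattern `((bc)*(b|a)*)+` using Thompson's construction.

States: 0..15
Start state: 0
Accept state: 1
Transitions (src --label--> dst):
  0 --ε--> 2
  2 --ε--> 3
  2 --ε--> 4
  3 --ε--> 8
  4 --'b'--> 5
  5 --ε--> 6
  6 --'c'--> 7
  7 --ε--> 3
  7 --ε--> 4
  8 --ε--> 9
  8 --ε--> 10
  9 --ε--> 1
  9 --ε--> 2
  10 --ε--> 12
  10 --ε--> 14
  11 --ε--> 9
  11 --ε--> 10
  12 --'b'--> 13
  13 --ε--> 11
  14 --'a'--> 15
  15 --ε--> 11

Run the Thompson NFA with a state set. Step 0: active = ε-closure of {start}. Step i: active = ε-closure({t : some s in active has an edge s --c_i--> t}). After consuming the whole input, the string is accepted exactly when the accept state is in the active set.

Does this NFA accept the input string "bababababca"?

Answer: ACCEPT

Steps:
start: ε-closure({0}) = {0,1,2,3,4,8,9,10,12,14}
'b' @ 1: {1,2,3,4,5,6,8,9,10,11,12,13,14}  (accept∈set)
'a' @ 2: {1,2,3,4,8,9,10,11,12,14,15}  (accept∈set)
'b' @ 3: {1,2,3,4,5,6,8,9,10,11,12,13,14}  (accept∈set)
'a' @ 4: {1,2,3,4,8,9,10,11,12,14,15}  (accept∈set)
'b' @ 5: {1,2,3,4,5,6,8,9,10,11,12,13,14}  (accept∈set)
'a' @ 6: {1,2,3,4,8,9,10,11,12,14,15}  (accept∈set)
'b' @ 7: {1,2,3,4,5,6,8,9,10,11,12,13,14}  (accept∈set)
'a' @ 8: {1,2,3,4,8,9,10,11,12,14,15}  (accept∈set)
'b' @ 9: {1,2,3,4,5,6,8,9,10,11,12,13,14}  (accept∈set)
'c' @ 10: {1,2,3,4,7,8,9,10,12,14}  (accept∈set)
'a' @ 11: {1,2,3,4,8,9,10,11,12,14,15}  (accept∈set)
end set {1,2,3,4,8,9,10,11,12,14,15} — state 1 in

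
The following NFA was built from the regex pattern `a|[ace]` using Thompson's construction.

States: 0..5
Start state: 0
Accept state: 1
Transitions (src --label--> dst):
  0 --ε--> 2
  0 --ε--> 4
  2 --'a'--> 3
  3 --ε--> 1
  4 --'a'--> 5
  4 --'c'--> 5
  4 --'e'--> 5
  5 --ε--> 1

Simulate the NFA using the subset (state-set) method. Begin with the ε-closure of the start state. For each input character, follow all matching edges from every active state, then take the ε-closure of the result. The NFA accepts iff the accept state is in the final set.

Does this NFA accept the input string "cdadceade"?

Answer: REJECT

Trace:
initial (ε-close {0}): {0,2,4}
'c' @ 1: {1,5}  [accepting]
'd' @ 2: {}  — no active states
rest 'adceade' ignored (set empty)
after full input: {}  (accept=1 not in)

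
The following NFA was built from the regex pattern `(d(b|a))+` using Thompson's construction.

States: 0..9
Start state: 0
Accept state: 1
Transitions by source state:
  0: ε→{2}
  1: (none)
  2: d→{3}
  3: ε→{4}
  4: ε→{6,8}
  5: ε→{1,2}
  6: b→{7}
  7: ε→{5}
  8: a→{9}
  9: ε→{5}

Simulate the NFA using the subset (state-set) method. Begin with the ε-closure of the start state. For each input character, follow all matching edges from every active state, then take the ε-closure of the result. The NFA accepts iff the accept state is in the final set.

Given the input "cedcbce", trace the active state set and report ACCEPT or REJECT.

Answer: REJECT

Derivation:
S₀ = ε-closure({0}) = {0,2}
'c' @ 1: {}  — dead — no transitions
rest 'edcbce' ignored (set empty)
final: {}; accept 1 not in set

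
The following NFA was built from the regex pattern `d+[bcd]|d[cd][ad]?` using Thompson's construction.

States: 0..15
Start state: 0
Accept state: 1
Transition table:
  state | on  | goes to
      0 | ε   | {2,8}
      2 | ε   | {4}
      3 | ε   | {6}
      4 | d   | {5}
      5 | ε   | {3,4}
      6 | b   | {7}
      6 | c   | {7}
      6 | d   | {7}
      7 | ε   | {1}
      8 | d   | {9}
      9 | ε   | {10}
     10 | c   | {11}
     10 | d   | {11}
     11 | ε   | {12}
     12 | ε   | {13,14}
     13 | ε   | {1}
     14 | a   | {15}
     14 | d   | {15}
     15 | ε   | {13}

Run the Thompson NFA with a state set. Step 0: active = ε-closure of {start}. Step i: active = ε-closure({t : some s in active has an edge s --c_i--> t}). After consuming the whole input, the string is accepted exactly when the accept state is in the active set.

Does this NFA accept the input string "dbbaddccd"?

Answer: REJECT

Steps:
start: ε-closure({0}) = {0,2,4,8}
'd' @ 1: {3,4,5,6,9,10}
'b' @ 2: {1,7}  (accept∈set)
'b' @ 3: {}  — state set empty
rest 'addccd' ignored (set empty)
final: {}; accept 1 not in set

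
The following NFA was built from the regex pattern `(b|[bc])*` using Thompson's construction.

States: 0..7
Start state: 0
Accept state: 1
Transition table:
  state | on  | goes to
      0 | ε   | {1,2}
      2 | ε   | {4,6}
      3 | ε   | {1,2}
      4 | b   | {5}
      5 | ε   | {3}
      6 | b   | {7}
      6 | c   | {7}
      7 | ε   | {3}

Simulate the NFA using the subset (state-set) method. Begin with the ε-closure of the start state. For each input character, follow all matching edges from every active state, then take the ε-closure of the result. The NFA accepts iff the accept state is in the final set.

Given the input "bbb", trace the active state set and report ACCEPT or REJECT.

S₀ = ε-closure({0}) = {0,1,2,4,6}
'b' @ 1: {1,2,3,4,5,6,7}  (accept∈set)
'b' @ 2: {1,2,3,4,5,6,7}  (accept∈set)
'b' @ 3: {1,2,3,4,5,6,7}  (accept∈set)
end set {1,2,3,4,5,6,7} — state 1 in

Answer: ACCEPT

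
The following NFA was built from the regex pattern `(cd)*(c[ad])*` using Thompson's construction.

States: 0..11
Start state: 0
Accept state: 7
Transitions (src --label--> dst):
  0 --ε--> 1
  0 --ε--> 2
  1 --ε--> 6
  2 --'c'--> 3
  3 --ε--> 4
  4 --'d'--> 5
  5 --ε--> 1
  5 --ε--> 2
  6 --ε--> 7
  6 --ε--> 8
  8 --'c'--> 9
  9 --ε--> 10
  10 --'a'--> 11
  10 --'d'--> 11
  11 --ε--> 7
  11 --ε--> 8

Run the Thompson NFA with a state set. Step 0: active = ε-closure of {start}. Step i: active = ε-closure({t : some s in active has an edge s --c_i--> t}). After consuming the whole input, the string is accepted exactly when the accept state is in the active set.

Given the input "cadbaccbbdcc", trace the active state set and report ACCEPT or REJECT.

start: ε-closure({0}) = {0,1,2,6,7,8}
'c' @ 1: {3,4,9,10}
'a' @ 2: {7,8,11}  (accept∈set)
'd' @ 3: {}  — no active states
rest 'baccbbdcc' ignored (set empty)
after full input: {}  (accept=7 not in)

Answer: REJECT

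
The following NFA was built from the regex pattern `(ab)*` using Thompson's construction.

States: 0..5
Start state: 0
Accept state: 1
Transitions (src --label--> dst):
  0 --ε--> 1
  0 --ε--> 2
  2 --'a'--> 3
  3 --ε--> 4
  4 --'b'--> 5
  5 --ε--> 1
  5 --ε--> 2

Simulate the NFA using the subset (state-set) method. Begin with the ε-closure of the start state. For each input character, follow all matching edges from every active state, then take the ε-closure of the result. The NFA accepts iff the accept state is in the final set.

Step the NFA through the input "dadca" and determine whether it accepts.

start: ε-closure({0}) = {0,1,2}
'd' @ 1: {}  — state set empty
rest 'adca' ignored (set empty)
final: {}; accept 1 not in set

Answer: REJECT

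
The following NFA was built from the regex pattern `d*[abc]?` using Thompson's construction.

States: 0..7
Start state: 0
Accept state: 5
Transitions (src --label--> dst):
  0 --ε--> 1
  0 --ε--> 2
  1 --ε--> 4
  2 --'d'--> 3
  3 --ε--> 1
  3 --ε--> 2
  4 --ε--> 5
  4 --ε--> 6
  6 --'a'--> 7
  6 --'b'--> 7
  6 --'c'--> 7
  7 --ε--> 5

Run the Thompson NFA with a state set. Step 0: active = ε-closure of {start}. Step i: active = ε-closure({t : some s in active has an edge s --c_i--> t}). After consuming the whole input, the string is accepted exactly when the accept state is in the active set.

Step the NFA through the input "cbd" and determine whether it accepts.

Answer: REJECT

Derivation:
start: ε-closure({0}) = {0,1,2,4,5,6}
'c' @ 1: {5,7}  [accepting]
'b' @ 2: {}  — dead — no transitions
rest 'd' ignored (set empty)
final: {}; accept 5 not in set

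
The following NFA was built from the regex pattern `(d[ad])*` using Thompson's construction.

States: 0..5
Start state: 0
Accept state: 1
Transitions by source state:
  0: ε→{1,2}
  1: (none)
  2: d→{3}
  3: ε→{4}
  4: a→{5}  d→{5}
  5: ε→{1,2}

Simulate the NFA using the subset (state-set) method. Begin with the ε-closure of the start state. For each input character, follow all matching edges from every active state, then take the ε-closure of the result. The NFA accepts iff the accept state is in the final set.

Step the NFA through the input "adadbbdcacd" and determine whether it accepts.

start: ε-closure({0}) = {0,1,2}
'a' @ 1: {}  — dead — no transitions
rest 'dadbbdcacd' ignored (set empty)
end set {} — state 1 not in

Answer: REJECT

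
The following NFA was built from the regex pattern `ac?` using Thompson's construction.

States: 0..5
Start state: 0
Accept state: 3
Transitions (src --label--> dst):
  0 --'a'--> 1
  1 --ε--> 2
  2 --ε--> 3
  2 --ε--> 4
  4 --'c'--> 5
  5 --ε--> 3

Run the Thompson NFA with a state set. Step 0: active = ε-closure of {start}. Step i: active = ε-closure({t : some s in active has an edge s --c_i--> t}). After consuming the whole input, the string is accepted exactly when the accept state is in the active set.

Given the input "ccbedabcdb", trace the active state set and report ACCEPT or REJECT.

Answer: REJECT

Trace:
S₀ = ε-closure({0}) = {0}
'c' @ 1: {}  — dead — no transitions
rest 'cbedabcdb' ignored (set empty)
after full input: {}  (accept=3 not in)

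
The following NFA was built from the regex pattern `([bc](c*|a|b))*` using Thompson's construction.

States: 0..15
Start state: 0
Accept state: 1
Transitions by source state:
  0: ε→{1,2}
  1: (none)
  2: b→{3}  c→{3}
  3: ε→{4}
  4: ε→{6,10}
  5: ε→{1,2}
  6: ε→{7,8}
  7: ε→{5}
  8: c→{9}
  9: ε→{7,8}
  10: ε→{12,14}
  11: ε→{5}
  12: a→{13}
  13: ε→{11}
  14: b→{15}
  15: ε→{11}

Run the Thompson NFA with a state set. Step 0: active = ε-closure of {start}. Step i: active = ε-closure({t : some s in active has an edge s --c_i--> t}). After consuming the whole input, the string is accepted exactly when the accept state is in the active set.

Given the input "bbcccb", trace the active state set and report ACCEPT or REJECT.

Answer: ACCEPT

Derivation:
start: ε-closure({0}) = {0,1,2}
'b' @ 1: {1,2,3,4,5,6,7,8,10,12,14}  (accept∈set)
'b' @ 2: {1,2,3,4,5,6,7,8,10,11,12,14,15}  (accept∈set)
'c' @ 3: {1,2,3,4,5,6,7,8,9,10,12,14}  (accept∈set)
'c' @ 4: {1,2,3,4,5,6,7,8,9,10,12,14}  (accept∈set)
'c' @ 5: {1,2,3,4,5,6,7,8,9,10,12,14}  (accept∈set)
'b' @ 6: {1,2,3,4,5,6,7,8,10,11,12,14,15}  (accept∈set)
after full input: {1,2,3,4,5,6,7,8,10,11,12,14,15}  (accept=1 in)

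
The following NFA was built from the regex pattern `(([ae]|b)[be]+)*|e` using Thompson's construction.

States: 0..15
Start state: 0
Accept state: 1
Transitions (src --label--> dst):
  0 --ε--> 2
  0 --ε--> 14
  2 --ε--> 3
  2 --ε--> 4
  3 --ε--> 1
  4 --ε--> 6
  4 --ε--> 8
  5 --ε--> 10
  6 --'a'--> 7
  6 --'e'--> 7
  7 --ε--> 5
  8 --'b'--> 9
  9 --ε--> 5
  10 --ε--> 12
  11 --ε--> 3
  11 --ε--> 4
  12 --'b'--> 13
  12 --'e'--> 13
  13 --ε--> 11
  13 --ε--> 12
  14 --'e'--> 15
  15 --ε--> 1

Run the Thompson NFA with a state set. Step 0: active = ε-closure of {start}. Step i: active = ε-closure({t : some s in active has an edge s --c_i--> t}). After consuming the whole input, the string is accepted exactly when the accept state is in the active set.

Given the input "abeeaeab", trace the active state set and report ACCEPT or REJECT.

S₀ = ε-closure({0}) = {0,1,2,3,4,6,8,14}
'a' @ 1: {5,7,10,12}
'b' @ 2: {1,3,4,6,8,11,12,13}  (accept∈set)
'e' @ 3: {1,3,4,5,6,7,8,10,11,12,13}  (accept∈set)
'e' @ 4: {1,3,4,5,6,7,8,10,11,12,13}  (accept∈set)
'a' @ 5: {5,7,10,12}
'e' @ 6: {1,3,4,6,8,11,12,13}  (accept∈set)
'a' @ 7: {5,7,10,12}
'b' @ 8: {1,3,4,6,8,11,12,13}  (accept∈set)
final: {1,3,4,6,8,11,12,13}; accept 1 in set

Answer: ACCEPT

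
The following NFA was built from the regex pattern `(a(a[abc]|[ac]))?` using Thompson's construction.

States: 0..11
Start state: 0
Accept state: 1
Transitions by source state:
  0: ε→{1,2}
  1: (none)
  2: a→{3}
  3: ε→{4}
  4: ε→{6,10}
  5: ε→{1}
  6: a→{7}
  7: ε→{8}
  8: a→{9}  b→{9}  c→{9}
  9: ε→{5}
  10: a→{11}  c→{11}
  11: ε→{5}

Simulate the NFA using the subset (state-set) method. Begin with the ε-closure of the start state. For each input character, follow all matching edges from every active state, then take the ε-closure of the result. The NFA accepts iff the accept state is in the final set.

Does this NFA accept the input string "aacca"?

start: ε-closure({0}) = {0,1,2}
'a' @ 1: {3,4,6,10}
'a' @ 2: {1,5,7,8,11}  (accept∈set)
'c' @ 3: {1,5,9}  (accept∈set)
'c' @ 4: {}  — dead — no transitions
rest 'a' ignored (set empty)
end set {} — state 1 not in

Answer: REJECT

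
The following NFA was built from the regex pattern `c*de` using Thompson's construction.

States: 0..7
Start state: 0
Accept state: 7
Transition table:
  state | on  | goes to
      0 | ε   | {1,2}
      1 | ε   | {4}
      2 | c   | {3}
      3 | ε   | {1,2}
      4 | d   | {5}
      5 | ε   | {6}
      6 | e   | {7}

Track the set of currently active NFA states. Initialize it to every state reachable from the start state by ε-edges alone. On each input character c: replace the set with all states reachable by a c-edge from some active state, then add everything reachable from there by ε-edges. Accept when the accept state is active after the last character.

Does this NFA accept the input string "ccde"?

Answer: ACCEPT

Derivation:
start: ε-closure({0}) = {0,1,2,4}
'c' @ 1: {1,2,3,4}
'c' @ 2: {1,2,3,4}
'd' @ 3: {5,6}
'e' @ 4: {7}  ✓accept
end set {7} — state 7 in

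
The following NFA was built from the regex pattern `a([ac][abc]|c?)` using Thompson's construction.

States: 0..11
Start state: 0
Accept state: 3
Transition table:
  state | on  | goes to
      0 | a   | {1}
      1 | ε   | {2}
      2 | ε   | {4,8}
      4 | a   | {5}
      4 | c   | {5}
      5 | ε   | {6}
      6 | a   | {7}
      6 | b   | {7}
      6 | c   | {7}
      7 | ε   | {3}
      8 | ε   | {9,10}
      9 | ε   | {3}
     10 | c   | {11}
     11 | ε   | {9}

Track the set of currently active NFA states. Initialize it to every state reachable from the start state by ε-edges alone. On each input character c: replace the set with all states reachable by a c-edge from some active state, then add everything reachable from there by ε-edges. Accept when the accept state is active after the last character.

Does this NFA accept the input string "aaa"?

S₀ = ε-closure({0}) = {0}
'a' @ 1: {1,2,3,4,8,9,10}  [accepting]
'a' @ 2: {5,6}
'a' @ 3: {3,7}  [accepting]
final: {3,7}; accept 3 in set

Answer: ACCEPT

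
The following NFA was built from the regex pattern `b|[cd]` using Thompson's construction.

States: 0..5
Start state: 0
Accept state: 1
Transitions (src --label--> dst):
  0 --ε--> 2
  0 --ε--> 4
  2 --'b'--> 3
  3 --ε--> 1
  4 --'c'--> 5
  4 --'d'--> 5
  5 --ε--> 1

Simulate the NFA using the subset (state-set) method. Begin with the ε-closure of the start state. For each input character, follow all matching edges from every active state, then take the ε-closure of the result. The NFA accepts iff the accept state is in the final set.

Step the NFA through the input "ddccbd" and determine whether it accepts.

Answer: REJECT

Derivation:
initial (ε-close {0}): {0,2,4}
'd' @ 1: {1,5}  [accepting]
'd' @ 2: {}  — state set empty
rest 'ccbd' ignored (set empty)
end set {} — state 1 not in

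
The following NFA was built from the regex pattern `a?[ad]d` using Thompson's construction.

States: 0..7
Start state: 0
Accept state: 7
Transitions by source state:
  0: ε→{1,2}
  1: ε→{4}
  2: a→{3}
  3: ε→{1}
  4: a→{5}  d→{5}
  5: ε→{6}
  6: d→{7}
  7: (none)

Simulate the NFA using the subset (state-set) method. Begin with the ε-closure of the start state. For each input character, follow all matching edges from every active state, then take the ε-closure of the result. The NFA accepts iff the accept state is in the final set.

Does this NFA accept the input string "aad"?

initial (ε-close {0}): {0,1,2,4}
'a' @ 1: {1,3,4,5,6}
'a' @ 2: {5,6}
'd' @ 3: {7}  (accept∈set)
after full input: {7}  (accept=7 in)

Answer: ACCEPT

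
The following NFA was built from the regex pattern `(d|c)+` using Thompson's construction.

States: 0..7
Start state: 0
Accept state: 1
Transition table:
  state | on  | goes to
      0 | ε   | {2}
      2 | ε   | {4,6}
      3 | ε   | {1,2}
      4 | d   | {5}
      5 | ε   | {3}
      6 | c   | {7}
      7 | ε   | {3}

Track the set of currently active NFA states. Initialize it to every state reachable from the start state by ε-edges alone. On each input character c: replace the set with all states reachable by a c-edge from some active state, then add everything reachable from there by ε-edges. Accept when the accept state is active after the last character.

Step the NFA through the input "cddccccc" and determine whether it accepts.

S₀ = ε-closure({0}) = {0,2,4,6}
'c' @ 1: {1,2,3,4,6,7}  ✓accept
'd' @ 2: {1,2,3,4,5,6}  ✓accept
'd' @ 3: {1,2,3,4,5,6}  ✓accept
'c' @ 4: {1,2,3,4,6,7}  ✓accept
'c' @ 5: {1,2,3,4,6,7}  ✓accept
'c' @ 6: {1,2,3,4,6,7}  ✓accept
'c' @ 7: {1,2,3,4,6,7}  ✓accept
'c' @ 8: {1,2,3,4,6,7}  ✓accept
after full input: {1,2,3,4,6,7}  (accept=1 in)

Answer: ACCEPT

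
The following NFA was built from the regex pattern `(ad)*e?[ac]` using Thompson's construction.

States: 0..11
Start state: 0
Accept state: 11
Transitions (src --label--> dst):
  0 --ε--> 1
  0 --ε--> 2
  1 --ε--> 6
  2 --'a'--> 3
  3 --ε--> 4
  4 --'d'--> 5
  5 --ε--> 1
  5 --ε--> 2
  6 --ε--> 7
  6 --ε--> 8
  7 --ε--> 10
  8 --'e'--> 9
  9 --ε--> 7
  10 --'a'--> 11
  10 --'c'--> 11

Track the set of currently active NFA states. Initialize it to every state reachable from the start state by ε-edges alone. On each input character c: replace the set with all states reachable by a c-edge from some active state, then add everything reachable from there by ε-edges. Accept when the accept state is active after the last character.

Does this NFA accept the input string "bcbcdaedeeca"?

Answer: REJECT

Trace:
initial (ε-close {0}): {0,1,2,6,7,8,10}
'b' @ 1: {}  — state set empty
rest 'cbcdaedeeca' ignored (set empty)
after full input: {}  (accept=11 not in)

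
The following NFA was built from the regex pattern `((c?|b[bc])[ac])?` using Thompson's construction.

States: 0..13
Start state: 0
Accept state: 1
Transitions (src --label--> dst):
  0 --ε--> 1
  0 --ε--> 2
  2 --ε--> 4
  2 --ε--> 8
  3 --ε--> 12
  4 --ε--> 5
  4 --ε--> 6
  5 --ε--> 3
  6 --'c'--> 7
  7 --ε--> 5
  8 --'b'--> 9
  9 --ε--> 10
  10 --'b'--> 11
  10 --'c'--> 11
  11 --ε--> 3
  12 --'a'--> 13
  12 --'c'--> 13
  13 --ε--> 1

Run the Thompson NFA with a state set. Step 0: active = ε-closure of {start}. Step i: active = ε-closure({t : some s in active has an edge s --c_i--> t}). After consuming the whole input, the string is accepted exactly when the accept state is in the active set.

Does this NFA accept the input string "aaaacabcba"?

start: ε-closure({0}) = {0,1,2,3,4,5,6,8,12}
'a' @ 1: {1,13}  (accept∈set)
'a' @ 2: {}  — dead — no transitions
rest 'aacabcba' ignored (set empty)
end set {} — state 1 not in

Answer: REJECT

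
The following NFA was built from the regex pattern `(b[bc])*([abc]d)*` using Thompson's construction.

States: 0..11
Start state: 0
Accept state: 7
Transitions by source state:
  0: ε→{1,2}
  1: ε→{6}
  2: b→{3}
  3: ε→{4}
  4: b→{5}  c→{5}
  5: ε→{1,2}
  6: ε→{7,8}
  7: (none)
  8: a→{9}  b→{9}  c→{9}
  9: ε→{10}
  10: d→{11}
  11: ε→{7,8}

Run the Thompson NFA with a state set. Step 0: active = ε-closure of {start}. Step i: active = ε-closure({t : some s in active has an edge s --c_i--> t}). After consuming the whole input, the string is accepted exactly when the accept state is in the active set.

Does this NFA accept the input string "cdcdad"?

Answer: ACCEPT

Trace:
start: ε-closure({0}) = {0,1,2,6,7,8}
'c' @ 1: {9,10}
'd' @ 2: {7,8,11}  ✓accept
'c' @ 3: {9,10}
'd' @ 4: {7,8,11}  ✓accept
'a' @ 5: {9,10}
'd' @ 6: {7,8,11}  ✓accept
end set {7,8,11} — state 7 in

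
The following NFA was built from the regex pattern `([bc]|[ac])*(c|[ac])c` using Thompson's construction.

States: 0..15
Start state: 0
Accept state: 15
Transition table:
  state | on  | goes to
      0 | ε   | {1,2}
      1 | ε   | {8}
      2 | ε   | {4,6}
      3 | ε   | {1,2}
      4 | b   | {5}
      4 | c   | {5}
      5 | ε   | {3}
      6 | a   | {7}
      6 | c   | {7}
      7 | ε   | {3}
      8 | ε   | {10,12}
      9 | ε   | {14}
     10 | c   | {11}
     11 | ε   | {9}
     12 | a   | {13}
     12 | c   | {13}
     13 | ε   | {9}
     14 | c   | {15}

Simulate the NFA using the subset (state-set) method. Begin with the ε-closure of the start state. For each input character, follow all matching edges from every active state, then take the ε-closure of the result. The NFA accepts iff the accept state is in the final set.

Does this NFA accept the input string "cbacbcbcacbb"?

Answer: REJECT

Derivation:
start: ε-closure({0}) = {0,1,2,4,6,8,10,12}
'c' @ 1: {1,2,3,4,5,6,7,8,9,10,11,12,13,14}
'b' @ 2: {1,2,3,4,5,6,8,10,12}
'a' @ 3: {1,2,3,4,6,7,8,9,10,12,13,14}
'c' @ 4: {1,2,3,4,5,6,7,8,9,10,11,12,13,14,15}  (accept∈set)
'b' @ 5: {1,2,3,4,5,6,8,10,12}
'c' @ 6: {1,2,3,4,5,6,7,8,9,10,11,12,13,14}
'b' @ 7: {1,2,3,4,5,6,8,10,12}
'c' @ 8: {1,2,3,4,5,6,7,8,9,10,11,12,13,14}
'a' @ 9: {1,2,3,4,6,7,8,9,10,12,13,14}
'c' @ 10: {1,2,3,4,5,6,7,8,9,10,11,12,13,14,15}  (accept∈set)
'b' @ 11: {1,2,3,4,5,6,8,10,12}
'b' @ 12: {1,2,3,4,5,6,8,10,12}
after full input: {1,2,3,4,5,6,8,10,12}  (accept=15 not in)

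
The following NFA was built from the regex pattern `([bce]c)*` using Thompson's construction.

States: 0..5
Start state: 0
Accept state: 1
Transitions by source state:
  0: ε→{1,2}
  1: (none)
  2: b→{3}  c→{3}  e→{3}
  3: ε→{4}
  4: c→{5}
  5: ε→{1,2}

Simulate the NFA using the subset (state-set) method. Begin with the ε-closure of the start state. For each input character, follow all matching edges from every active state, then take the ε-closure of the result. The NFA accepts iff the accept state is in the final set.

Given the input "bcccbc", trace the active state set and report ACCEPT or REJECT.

Answer: ACCEPT

Derivation:
initial (ε-close {0}): {0,1,2}
'b' @ 1: {3,4}
'c' @ 2: {1,2,5}  ✓accept
'c' @ 3: {3,4}
'c' @ 4: {1,2,5}  ✓accept
'b' @ 5: {3,4}
'c' @ 6: {1,2,5}  ✓accept
end set {1,2,5} — state 1 in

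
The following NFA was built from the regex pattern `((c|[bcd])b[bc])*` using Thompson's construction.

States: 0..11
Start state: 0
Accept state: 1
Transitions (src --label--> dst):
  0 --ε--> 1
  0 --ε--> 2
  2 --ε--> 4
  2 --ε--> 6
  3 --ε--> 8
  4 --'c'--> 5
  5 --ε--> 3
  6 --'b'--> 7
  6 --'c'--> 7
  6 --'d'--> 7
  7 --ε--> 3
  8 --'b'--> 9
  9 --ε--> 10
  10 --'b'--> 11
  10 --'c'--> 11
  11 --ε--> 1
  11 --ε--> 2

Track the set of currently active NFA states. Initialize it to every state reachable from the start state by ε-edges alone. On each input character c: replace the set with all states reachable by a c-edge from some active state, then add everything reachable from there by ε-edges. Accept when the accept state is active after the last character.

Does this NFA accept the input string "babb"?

Answer: REJECT

Steps:
initial (ε-close {0}): {0,1,2,4,6}
'b' @ 1: {3,7,8}
'a' @ 2: {}  — dead — no transitions
rest 'bb' ignored (set empty)
end set {} — state 1 not in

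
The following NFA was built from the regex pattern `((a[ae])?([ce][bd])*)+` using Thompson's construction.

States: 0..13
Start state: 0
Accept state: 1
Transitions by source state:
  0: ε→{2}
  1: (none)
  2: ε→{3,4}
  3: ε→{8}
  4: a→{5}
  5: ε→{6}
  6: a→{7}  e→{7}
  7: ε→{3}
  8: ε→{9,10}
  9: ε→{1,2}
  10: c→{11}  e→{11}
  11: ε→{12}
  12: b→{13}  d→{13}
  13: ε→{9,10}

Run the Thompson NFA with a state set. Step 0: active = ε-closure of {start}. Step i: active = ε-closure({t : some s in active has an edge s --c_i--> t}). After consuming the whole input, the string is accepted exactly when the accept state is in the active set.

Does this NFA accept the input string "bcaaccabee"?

Answer: REJECT

Trace:
start: ε-closure({0}) = {0,1,2,3,4,8,9,10}
'b' @ 1: {}  — dead — no transitions
rest 'caaccabee' ignored (set empty)
end set {} — state 1 not in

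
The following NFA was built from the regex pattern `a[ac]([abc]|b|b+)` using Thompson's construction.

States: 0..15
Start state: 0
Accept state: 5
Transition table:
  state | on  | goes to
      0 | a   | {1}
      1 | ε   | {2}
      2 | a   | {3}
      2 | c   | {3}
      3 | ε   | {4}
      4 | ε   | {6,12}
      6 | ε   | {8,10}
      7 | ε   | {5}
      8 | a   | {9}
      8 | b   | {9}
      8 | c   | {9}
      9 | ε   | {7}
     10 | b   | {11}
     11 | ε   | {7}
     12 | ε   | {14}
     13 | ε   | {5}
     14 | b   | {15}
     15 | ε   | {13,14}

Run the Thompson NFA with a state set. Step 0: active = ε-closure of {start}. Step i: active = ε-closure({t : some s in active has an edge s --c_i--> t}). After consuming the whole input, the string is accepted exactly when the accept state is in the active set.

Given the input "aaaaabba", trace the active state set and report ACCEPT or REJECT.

Answer: REJECT

Derivation:
initial (ε-close {0}): {0}
'a' @ 1: {1,2}
'a' @ 2: {3,4,6,8,10,12,14}
'a' @ 3: {5,7,9}  ✓accept
'a' @ 4: {}  — state set empty
rest 'abba' ignored (set empty)
after full input: {}  (accept=5 not in)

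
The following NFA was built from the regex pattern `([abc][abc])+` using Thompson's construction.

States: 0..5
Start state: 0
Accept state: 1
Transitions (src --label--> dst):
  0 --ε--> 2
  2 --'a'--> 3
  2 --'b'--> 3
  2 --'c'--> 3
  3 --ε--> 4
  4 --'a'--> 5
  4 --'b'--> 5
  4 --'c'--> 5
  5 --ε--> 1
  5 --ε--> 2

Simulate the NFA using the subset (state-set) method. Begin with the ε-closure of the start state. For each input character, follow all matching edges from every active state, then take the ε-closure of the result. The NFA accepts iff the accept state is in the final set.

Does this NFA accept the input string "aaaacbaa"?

S₀ = ε-closure({0}) = {0,2}
'a' @ 1: {3,4}
'a' @ 2: {1,2,5}  ✓accept
'a' @ 3: {3,4}
'a' @ 4: {1,2,5}  ✓accept
'c' @ 5: {3,4}
'b' @ 6: {1,2,5}  ✓accept
'a' @ 7: {3,4}
'a' @ 8: {1,2,5}  ✓accept
final: {1,2,5}; accept 1 in set

Answer: ACCEPT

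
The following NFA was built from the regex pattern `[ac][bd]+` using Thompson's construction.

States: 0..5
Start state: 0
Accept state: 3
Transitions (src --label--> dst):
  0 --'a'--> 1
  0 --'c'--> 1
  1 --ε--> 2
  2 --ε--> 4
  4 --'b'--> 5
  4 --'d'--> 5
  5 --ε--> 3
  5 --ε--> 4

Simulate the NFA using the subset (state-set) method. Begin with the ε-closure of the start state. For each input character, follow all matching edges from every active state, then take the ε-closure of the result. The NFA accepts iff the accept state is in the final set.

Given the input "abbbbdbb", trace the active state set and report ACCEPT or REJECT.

Answer: ACCEPT

Steps:
initial (ε-close {0}): {0}
'a' @ 1: {1,2,4}
'b' @ 2: {3,4,5}  ✓accept
'b' @ 3: {3,4,5}  ✓accept
'b' @ 4: {3,4,5}  ✓accept
'b' @ 5: {3,4,5}  ✓accept
'd' @ 6: {3,4,5}  ✓accept
'b' @ 7: {3,4,5}  ✓accept
'b' @ 8: {3,4,5}  ✓accept
end set {3,4,5} — state 3 in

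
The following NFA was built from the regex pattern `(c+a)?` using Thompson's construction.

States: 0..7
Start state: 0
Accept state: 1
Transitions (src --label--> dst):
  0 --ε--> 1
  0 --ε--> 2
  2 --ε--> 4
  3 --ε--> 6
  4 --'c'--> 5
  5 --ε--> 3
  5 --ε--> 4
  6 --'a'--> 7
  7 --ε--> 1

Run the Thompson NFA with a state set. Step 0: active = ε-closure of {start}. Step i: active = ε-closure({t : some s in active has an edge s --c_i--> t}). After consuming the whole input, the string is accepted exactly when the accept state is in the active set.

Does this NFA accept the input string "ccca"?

start: ε-closure({0}) = {0,1,2,4}
'c' @ 1: {3,4,5,6}
'c' @ 2: {3,4,5,6}
'c' @ 3: {3,4,5,6}
'a' @ 4: {1,7}  [accepting]
end set {1,7} — state 1 in

Answer: ACCEPT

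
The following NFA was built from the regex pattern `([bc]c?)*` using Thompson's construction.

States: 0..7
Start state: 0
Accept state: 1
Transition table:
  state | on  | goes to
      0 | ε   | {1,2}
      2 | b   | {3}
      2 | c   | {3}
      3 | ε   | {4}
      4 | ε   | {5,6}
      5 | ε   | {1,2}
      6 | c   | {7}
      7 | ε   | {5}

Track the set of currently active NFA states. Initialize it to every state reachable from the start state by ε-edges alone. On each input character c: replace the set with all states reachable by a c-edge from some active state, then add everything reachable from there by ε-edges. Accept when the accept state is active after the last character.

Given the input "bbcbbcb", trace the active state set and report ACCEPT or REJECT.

Answer: ACCEPT

Derivation:
S₀ = ε-closure({0}) = {0,1,2}
'b' @ 1: {1,2,3,4,5,6}  (accept∈set)
'b' @ 2: {1,2,3,4,5,6}  (accept∈set)
'c' @ 3: {1,2,3,4,5,6,7}  (accept∈set)
'b' @ 4: {1,2,3,4,5,6}  (accept∈set)
'b' @ 5: {1,2,3,4,5,6}  (accept∈set)
'c' @ 6: {1,2,3,4,5,6,7}  (accept∈set)
'b' @ 7: {1,2,3,4,5,6}  (accept∈set)
final: {1,2,3,4,5,6}; accept 1 in set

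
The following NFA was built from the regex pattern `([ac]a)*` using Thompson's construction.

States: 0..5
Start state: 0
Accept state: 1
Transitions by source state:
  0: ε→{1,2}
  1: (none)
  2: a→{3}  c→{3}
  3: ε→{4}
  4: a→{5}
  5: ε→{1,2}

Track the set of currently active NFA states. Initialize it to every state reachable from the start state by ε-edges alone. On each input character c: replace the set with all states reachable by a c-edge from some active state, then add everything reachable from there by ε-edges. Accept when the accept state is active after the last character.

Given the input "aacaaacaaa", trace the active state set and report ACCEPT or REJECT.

Answer: ACCEPT

Trace:
initial (ε-close {0}): {0,1,2}
'a' @ 1: {3,4}
'a' @ 2: {1,2,5}  [accepting]
'c' @ 3: {3,4}
'a' @ 4: {1,2,5}  [accepting]
'a' @ 5: {3,4}
'a' @ 6: {1,2,5}  [accepting]
'c' @ 7: {3,4}
'a' @ 8: {1,2,5}  [accepting]
'a' @ 9: {3,4}
'a' @ 10: {1,2,5}  [accepting]
final: {1,2,5}; accept 1 in set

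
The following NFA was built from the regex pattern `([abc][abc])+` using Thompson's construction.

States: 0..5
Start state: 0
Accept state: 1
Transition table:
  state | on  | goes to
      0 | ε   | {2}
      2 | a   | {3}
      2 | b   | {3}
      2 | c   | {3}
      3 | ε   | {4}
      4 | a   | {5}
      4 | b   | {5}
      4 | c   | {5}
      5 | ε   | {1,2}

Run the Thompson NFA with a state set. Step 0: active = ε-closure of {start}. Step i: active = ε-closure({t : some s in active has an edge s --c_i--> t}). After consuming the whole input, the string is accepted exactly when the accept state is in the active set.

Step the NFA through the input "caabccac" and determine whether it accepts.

Answer: ACCEPT

Derivation:
S₀ = ε-closure({0}) = {0,2}
'c' @ 1: {3,4}
'a' @ 2: {1,2,5}  (accept∈set)
'a' @ 3: {3,4}
'b' @ 4: {1,2,5}  (accept∈set)
'c' @ 5: {3,4}
'c' @ 6: {1,2,5}  (accept∈set)
'a' @ 7: {3,4}
'c' @ 8: {1,2,5}  (accept∈set)
end set {1,2,5} — state 1 in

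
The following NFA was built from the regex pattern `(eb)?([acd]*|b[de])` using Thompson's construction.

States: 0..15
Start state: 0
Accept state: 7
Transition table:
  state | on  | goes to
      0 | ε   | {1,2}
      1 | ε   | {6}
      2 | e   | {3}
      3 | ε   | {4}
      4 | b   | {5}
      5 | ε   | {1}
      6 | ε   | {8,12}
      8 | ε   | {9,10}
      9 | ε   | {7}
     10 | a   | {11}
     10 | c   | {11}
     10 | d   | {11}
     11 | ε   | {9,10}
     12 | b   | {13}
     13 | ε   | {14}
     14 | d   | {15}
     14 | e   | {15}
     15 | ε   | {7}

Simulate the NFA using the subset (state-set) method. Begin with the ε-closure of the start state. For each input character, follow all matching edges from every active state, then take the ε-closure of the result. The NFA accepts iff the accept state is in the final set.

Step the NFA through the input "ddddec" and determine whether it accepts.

Answer: REJECT

Trace:
S₀ = ε-closure({0}) = {0,1,2,6,7,8,9,10,12}
'd' @ 1: {7,9,10,11}  [accepting]
'd' @ 2: {7,9,10,11}  [accepting]
'd' @ 3: {7,9,10,11}  [accepting]
'd' @ 4: {7,9,10,11}  [accepting]
'e' @ 5: {}  — state set empty
rest 'c' ignored (set empty)
end set {} — state 7 not in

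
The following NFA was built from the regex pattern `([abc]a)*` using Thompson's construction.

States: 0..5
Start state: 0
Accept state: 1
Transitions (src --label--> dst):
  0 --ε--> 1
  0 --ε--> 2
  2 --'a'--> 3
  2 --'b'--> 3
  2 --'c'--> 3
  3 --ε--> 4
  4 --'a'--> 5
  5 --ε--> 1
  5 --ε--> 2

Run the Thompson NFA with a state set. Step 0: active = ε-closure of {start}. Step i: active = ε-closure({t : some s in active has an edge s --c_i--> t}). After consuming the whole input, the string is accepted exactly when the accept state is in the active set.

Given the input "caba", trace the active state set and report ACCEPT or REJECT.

Answer: ACCEPT

Steps:
initial (ε-close {0}): {0,1,2}
'c' @ 1: {3,4}
'a' @ 2: {1,2,5}  [accepting]
'b' @ 3: {3,4}
'a' @ 4: {1,2,5}  [accepting]
end set {1,2,5} — state 1 in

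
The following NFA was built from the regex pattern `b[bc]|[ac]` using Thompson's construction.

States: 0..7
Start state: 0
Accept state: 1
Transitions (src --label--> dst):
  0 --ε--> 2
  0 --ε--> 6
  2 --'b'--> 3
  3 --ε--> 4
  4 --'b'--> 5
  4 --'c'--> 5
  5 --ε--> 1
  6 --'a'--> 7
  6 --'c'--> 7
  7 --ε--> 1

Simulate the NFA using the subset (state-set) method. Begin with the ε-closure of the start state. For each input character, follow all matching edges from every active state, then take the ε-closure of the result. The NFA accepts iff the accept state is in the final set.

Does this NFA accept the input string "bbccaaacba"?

S₀ = ε-closure({0}) = {0,2,6}
'b' @ 1: {3,4}
'b' @ 2: {1,5}  (accept∈set)
'c' @ 3: {}  — dead — no transitions
rest 'caaacba' ignored (set empty)
after full input: {}  (accept=1 not in)

Answer: REJECT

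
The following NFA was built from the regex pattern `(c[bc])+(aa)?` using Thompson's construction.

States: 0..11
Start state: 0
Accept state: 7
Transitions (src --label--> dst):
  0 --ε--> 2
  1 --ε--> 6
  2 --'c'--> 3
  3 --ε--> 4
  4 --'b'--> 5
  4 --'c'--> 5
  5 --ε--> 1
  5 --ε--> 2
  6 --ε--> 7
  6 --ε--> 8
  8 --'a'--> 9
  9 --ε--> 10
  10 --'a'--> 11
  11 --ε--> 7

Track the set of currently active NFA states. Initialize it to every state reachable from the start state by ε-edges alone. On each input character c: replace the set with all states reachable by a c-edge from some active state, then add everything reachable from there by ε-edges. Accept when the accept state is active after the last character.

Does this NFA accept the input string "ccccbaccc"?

Answer: REJECT

Trace:
S₀ = ε-closure({0}) = {0,2}
'c' @ 1: {3,4}
'c' @ 2: {1,2,5,6,7,8}  [accepting]
'c' @ 3: {3,4}
'c' @ 4: {1,2,5,6,7,8}  [accepting]
'b' @ 5: {}  — dead — no transitions
rest 'accc' ignored (set empty)
end set {} — state 7 not in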